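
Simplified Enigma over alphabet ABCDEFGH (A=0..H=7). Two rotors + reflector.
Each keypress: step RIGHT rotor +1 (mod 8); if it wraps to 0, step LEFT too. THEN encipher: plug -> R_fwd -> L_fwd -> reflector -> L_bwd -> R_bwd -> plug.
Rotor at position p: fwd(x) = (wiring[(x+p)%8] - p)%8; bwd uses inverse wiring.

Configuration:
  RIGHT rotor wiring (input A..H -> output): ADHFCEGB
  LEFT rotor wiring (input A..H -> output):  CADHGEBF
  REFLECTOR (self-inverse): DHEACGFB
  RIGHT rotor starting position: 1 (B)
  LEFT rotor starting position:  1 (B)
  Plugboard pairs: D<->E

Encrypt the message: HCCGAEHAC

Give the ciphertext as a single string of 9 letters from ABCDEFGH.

Answer: GDGAFHCDD

Derivation:
Char 1 ('H'): step: R->2, L=1; H->plug->H->R->B->L->C->refl->E->L'->G->R'->G->plug->G
Char 2 ('C'): step: R->3, L=1; C->plug->C->R->B->L->C->refl->E->L'->G->R'->E->plug->D
Char 3 ('C'): step: R->4, L=1; C->plug->C->R->C->L->G->refl->F->L'->D->R'->G->plug->G
Char 4 ('G'): step: R->5, L=1; G->plug->G->R->A->L->H->refl->B->L'->H->R'->A->plug->A
Char 5 ('A'): step: R->6, L=1; A->plug->A->R->A->L->H->refl->B->L'->H->R'->F->plug->F
Char 6 ('E'): step: R->7, L=1; E->plug->D->R->A->L->H->refl->B->L'->H->R'->H->plug->H
Char 7 ('H'): step: R->0, L->2 (L advanced); H->plug->H->R->B->L->F->refl->G->L'->H->R'->C->plug->C
Char 8 ('A'): step: R->1, L=2; A->plug->A->R->C->L->E->refl->C->L'->D->R'->E->plug->D
Char 9 ('C'): step: R->2, L=2; C->plug->C->R->A->L->B->refl->H->L'->E->R'->E->plug->D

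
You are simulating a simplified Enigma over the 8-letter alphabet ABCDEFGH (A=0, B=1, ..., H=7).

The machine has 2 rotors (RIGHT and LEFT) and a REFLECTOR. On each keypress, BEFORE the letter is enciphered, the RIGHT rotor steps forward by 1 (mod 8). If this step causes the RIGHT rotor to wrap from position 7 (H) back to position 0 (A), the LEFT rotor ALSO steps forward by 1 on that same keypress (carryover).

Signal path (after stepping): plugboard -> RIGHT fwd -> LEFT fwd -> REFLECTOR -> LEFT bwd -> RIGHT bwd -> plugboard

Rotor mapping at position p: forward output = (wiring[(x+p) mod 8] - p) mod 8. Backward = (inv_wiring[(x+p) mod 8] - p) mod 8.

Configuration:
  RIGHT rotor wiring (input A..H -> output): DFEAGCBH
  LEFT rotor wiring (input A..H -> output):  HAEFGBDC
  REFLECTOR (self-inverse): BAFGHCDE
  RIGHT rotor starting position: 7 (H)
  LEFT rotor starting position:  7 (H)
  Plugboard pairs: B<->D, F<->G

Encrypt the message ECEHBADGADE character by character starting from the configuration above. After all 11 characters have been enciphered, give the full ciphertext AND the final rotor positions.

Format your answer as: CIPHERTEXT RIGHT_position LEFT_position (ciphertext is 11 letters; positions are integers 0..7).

Char 1 ('E'): step: R->0, L->0 (L advanced); E->plug->E->R->G->L->D->refl->G->L'->E->R'->C->plug->C
Char 2 ('C'): step: R->1, L=0; C->plug->C->R->H->L->C->refl->F->L'->D->R'->B->plug->D
Char 3 ('E'): step: R->2, L=0; E->plug->E->R->H->L->C->refl->F->L'->D->R'->H->plug->H
Char 4 ('H'): step: R->3, L=0; H->plug->H->R->B->L->A->refl->B->L'->F->R'->A->plug->A
Char 5 ('B'): step: R->4, L=0; B->plug->D->R->D->L->F->refl->C->L'->H->R'->E->plug->E
Char 6 ('A'): step: R->5, L=0; A->plug->A->R->F->L->B->refl->A->L'->B->R'->H->plug->H
Char 7 ('D'): step: R->6, L=0; D->plug->B->R->B->L->A->refl->B->L'->F->R'->C->plug->C
Char 8 ('G'): step: R->7, L=0; G->plug->F->R->H->L->C->refl->F->L'->D->R'->G->plug->F
Char 9 ('A'): step: R->0, L->1 (L advanced); A->plug->A->R->D->L->F->refl->C->L'->F->R'->B->plug->D
Char 10 ('D'): step: R->1, L=1; D->plug->B->R->D->L->F->refl->C->L'->F->R'->D->plug->B
Char 11 ('E'): step: R->2, L=1; E->plug->E->R->H->L->G->refl->D->L'->B->R'->G->plug->F
Final: ciphertext=CDHAEHCFDBF, RIGHT=2, LEFT=1

Answer: CDHAEHCFDBF 2 1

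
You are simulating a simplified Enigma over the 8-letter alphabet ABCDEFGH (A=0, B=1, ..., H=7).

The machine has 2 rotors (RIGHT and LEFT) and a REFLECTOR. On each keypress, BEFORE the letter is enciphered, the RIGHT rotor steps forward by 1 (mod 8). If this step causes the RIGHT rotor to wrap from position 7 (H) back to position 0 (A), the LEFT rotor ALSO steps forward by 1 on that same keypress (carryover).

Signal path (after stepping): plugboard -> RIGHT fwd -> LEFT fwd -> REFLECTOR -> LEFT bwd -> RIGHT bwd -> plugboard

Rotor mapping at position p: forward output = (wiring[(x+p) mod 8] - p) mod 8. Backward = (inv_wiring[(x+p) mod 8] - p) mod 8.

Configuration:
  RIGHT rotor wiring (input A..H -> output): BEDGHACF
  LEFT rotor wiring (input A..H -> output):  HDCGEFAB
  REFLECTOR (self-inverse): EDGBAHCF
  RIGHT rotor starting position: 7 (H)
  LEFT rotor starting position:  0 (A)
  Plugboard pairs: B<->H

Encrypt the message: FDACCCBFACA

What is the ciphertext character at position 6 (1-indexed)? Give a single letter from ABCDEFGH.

Char 1 ('F'): step: R->0, L->1 (L advanced); F->plug->F->R->A->L->C->refl->G->L'->H->R'->E->plug->E
Char 2 ('D'): step: R->1, L=1; D->plug->D->R->G->L->A->refl->E->L'->E->R'->G->plug->G
Char 3 ('A'): step: R->2, L=1; A->plug->A->R->B->L->B->refl->D->L'->D->R'->F->plug->F
Char 4 ('C'): step: R->3, L=1; C->plug->C->R->F->L->H->refl->F->L'->C->R'->E->plug->E
Char 5 ('C'): step: R->4, L=1; C->plug->C->R->G->L->A->refl->E->L'->E->R'->B->plug->H
Char 6 ('C'): step: R->5, L=1; C->plug->C->R->A->L->C->refl->G->L'->H->R'->E->plug->E

E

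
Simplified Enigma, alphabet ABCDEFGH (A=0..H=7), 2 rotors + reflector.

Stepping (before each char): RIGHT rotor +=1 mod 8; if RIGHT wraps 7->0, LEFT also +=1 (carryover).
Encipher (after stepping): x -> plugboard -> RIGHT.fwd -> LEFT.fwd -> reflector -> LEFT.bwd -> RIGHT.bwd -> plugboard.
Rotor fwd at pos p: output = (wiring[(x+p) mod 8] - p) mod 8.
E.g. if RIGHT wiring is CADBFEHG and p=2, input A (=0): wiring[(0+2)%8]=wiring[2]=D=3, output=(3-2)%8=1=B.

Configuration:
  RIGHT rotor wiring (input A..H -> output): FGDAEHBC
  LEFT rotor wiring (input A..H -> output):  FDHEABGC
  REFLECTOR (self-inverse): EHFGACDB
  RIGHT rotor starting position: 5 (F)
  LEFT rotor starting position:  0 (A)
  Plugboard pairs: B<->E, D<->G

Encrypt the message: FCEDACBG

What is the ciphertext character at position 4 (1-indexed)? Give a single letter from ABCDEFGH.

Char 1 ('F'): step: R->6, L=0; F->plug->F->R->C->L->H->refl->B->L'->F->R'->E->plug->B
Char 2 ('C'): step: R->7, L=0; C->plug->C->R->H->L->C->refl->F->L'->A->R'->G->plug->D
Char 3 ('E'): step: R->0, L->1 (L advanced); E->plug->B->R->G->L->B->refl->H->L'->D->R'->C->plug->C
Char 4 ('D'): step: R->1, L=1; D->plug->G->R->B->L->G->refl->D->L'->C->R'->B->plug->E

E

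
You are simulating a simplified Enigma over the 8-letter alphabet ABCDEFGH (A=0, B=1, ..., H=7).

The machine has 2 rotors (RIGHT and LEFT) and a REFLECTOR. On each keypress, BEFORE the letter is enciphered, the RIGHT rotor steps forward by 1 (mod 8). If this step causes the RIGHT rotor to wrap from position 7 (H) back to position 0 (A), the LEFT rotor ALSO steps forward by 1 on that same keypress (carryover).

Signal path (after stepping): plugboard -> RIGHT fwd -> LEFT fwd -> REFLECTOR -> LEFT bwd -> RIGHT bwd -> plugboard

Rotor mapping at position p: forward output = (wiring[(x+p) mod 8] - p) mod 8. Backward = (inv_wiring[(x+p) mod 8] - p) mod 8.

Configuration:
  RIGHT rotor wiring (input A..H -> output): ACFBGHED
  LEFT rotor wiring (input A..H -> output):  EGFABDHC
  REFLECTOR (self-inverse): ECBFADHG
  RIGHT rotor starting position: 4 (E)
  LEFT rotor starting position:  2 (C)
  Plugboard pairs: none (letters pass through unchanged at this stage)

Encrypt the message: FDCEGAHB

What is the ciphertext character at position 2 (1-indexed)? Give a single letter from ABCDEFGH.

Char 1 ('F'): step: R->5, L=2; F->plug->F->R->A->L->D->refl->F->L'->E->R'->G->plug->G
Char 2 ('D'): step: R->6, L=2; D->plug->D->R->E->L->F->refl->D->L'->A->R'->G->plug->G

G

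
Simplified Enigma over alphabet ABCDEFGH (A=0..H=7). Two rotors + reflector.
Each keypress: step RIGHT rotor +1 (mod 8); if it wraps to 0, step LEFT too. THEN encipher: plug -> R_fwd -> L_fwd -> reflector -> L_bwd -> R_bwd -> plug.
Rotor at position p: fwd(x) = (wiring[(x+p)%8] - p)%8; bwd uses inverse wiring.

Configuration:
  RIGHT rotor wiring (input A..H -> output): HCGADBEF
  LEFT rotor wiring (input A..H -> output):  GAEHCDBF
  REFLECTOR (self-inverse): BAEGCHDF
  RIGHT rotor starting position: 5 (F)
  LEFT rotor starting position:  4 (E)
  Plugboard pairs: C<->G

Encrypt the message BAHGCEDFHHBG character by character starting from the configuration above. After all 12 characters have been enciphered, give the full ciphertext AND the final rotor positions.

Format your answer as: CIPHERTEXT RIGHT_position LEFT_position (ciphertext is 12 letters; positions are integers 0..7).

Char 1 ('B'): step: R->6, L=4; B->plug->B->R->H->L->D->refl->G->L'->A->R'->E->plug->E
Char 2 ('A'): step: R->7, L=4; A->plug->A->R->G->L->A->refl->B->L'->D->R'->C->plug->G
Char 3 ('H'): step: R->0, L->5 (L advanced); H->plug->H->R->F->L->H->refl->F->L'->H->R'->A->plug->A
Char 4 ('G'): step: R->1, L=5; G->plug->C->R->H->L->F->refl->H->L'->F->R'->B->plug->B
Char 5 ('C'): step: R->2, L=5; C->plug->G->R->F->L->H->refl->F->L'->H->R'->D->plug->D
Char 6 ('E'): step: R->3, L=5; E->plug->E->R->C->L->A->refl->B->L'->D->R'->H->plug->H
Char 7 ('D'): step: R->4, L=5; D->plug->D->R->B->L->E->refl->C->L'->G->R'->F->plug->F
Char 8 ('F'): step: R->5, L=5; F->plug->F->R->B->L->E->refl->C->L'->G->R'->H->plug->H
Char 9 ('H'): step: R->6, L=5; H->plug->H->R->D->L->B->refl->A->L'->C->R'->F->plug->F
Char 10 ('H'): step: R->7, L=5; H->plug->H->R->F->L->H->refl->F->L'->H->R'->D->plug->D
Char 11 ('B'): step: R->0, L->6 (L advanced); B->plug->B->R->C->L->A->refl->B->L'->F->R'->H->plug->H
Char 12 ('G'): step: R->1, L=6; G->plug->C->R->H->L->F->refl->H->L'->B->R'->A->plug->A
Final: ciphertext=EGABDHFHFDHA, RIGHT=1, LEFT=6

Answer: EGABDHFHFDHA 1 6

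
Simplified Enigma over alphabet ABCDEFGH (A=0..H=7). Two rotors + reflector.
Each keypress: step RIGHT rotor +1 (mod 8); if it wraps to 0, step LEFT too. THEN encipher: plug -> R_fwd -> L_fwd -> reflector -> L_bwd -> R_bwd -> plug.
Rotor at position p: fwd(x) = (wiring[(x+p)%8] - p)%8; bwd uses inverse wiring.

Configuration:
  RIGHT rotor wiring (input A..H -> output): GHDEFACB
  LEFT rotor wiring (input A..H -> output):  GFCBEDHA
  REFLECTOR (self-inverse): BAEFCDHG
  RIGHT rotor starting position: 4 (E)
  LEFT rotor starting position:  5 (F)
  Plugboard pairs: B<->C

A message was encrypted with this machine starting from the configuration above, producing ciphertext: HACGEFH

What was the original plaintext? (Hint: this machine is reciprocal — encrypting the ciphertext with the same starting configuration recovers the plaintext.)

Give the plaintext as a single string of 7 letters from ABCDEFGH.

Answer: GCBFHHC

Derivation:
Char 1 ('H'): step: R->5, L=5; H->plug->H->R->A->L->G->refl->H->L'->H->R'->G->plug->G
Char 2 ('A'): step: R->6, L=5; A->plug->A->R->E->L->A->refl->B->L'->D->R'->B->plug->C
Char 3 ('C'): step: R->7, L=5; C->plug->B->R->H->L->H->refl->G->L'->A->R'->C->plug->B
Char 4 ('G'): step: R->0, L->6 (L advanced); G->plug->G->R->C->L->A->refl->B->L'->A->R'->F->plug->F
Char 5 ('E'): step: R->1, L=6; E->plug->E->R->H->L->F->refl->D->L'->F->R'->H->plug->H
Char 6 ('F'): step: R->2, L=6; F->plug->F->R->H->L->F->refl->D->L'->F->R'->H->plug->H
Char 7 ('H'): step: R->3, L=6; H->plug->H->R->A->L->B->refl->A->L'->C->R'->B->plug->C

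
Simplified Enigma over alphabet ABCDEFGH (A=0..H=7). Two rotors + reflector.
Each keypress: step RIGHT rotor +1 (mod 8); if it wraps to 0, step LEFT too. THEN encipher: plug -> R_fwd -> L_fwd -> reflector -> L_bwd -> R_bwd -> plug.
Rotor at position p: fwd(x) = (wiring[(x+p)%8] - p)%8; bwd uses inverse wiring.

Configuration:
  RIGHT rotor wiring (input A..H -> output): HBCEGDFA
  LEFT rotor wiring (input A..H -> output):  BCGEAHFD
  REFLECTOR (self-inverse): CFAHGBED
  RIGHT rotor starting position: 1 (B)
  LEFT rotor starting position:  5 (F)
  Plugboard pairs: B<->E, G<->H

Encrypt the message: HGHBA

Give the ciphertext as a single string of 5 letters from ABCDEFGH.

Answer: CHEFF

Derivation:
Char 1 ('H'): step: R->2, L=5; H->plug->G->R->F->L->B->refl->F->L'->E->R'->C->plug->C
Char 2 ('G'): step: R->3, L=5; G->plug->H->R->H->L->D->refl->H->L'->G->R'->G->plug->H
Char 3 ('H'): step: R->4, L=5; H->plug->G->R->G->L->H->refl->D->L'->H->R'->B->plug->E
Char 4 ('B'): step: R->5, L=5; B->plug->E->R->E->L->F->refl->B->L'->F->R'->F->plug->F
Char 5 ('A'): step: R->6, L=5; A->plug->A->R->H->L->D->refl->H->L'->G->R'->F->plug->F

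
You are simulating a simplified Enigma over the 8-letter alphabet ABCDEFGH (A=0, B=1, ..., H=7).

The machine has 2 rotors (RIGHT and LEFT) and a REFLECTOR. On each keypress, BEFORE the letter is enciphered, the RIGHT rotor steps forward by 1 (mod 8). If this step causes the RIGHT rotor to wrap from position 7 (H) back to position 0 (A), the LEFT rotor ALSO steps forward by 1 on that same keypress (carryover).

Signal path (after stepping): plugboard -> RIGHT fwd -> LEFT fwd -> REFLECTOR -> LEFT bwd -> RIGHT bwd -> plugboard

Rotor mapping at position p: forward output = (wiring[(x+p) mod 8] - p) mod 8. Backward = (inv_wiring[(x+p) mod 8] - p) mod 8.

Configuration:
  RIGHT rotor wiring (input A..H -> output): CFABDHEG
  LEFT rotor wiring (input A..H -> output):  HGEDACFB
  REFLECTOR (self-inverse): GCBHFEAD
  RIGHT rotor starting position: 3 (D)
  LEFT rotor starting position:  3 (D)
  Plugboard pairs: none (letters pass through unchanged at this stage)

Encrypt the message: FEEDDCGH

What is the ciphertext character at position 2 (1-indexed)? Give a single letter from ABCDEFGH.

Char 1 ('F'): step: R->4, L=3; F->plug->F->R->B->L->F->refl->E->L'->F->R'->H->plug->H
Char 2 ('E'): step: R->5, L=3; E->plug->E->R->A->L->A->refl->G->L'->E->R'->G->plug->G

G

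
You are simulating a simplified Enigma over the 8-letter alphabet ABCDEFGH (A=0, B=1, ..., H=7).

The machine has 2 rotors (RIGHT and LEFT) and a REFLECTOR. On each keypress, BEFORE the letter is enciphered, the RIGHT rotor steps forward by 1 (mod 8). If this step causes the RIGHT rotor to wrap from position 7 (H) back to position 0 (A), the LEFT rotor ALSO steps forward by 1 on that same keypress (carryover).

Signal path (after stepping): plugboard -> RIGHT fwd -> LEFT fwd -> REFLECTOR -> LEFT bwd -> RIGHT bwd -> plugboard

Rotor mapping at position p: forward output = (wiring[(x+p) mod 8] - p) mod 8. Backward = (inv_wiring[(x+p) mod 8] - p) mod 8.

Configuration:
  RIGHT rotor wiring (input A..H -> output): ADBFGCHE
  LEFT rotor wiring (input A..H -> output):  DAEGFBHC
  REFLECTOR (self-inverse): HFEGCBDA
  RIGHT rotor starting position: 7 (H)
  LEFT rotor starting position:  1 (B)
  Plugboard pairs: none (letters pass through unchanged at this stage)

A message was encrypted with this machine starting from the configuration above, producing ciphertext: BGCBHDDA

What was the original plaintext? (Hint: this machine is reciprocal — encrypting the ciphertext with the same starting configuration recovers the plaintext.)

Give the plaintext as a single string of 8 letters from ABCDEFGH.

Char 1 ('B'): step: R->0, L->2 (L advanced); B->plug->B->R->D->L->H->refl->A->L'->F->R'->D->plug->D
Char 2 ('G'): step: R->1, L=2; G->plug->G->R->D->L->H->refl->A->L'->F->R'->D->plug->D
Char 3 ('C'): step: R->2, L=2; C->plug->C->R->E->L->F->refl->B->L'->G->R'->G->plug->G
Char 4 ('B'): step: R->3, L=2; B->plug->B->R->D->L->H->refl->A->L'->F->R'->F->plug->F
Char 5 ('H'): step: R->4, L=2; H->plug->H->R->B->L->E->refl->C->L'->A->R'->D->plug->D
Char 6 ('D'): step: R->5, L=2; D->plug->D->R->D->L->H->refl->A->L'->F->R'->A->plug->A
Char 7 ('D'): step: R->6, L=2; D->plug->D->R->F->L->A->refl->H->L'->D->R'->E->plug->E
Char 8 ('A'): step: R->7, L=2; A->plug->A->R->F->L->A->refl->H->L'->D->R'->G->plug->G

Answer: DDGFDAEG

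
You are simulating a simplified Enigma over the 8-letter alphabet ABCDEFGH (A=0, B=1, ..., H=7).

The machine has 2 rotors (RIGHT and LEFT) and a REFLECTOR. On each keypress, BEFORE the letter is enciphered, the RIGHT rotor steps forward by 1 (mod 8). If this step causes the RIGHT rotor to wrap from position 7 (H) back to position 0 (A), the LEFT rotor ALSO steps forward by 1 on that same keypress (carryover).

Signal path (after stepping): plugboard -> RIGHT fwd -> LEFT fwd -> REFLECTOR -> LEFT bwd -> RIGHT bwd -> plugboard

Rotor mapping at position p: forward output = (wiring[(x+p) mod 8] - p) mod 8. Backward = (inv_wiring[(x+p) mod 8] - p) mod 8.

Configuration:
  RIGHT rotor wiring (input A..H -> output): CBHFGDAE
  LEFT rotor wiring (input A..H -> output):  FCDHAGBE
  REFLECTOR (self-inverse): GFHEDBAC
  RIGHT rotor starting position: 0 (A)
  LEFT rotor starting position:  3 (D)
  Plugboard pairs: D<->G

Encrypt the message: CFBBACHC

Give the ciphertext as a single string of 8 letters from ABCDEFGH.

Char 1 ('C'): step: R->1, L=3; C->plug->C->R->E->L->B->refl->F->L'->B->R'->H->plug->H
Char 2 ('F'): step: R->2, L=3; F->plug->F->R->C->L->D->refl->E->L'->A->R'->G->plug->D
Char 3 ('B'): step: R->3, L=3; B->plug->B->R->D->L->G->refl->A->L'->H->R'->F->plug->F
Char 4 ('B'): step: R->4, L=3; B->plug->B->R->H->L->A->refl->G->L'->D->R'->G->plug->D
Char 5 ('A'): step: R->5, L=3; A->plug->A->R->G->L->H->refl->C->L'->F->R'->D->plug->G
Char 6 ('C'): step: R->6, L=3; C->plug->C->R->E->L->B->refl->F->L'->B->R'->E->plug->E
Char 7 ('H'): step: R->7, L=3; H->plug->H->R->B->L->F->refl->B->L'->E->R'->G->plug->D
Char 8 ('C'): step: R->0, L->4 (L advanced); C->plug->C->R->H->L->D->refl->E->L'->A->R'->G->plug->D

Answer: HDFDGEDD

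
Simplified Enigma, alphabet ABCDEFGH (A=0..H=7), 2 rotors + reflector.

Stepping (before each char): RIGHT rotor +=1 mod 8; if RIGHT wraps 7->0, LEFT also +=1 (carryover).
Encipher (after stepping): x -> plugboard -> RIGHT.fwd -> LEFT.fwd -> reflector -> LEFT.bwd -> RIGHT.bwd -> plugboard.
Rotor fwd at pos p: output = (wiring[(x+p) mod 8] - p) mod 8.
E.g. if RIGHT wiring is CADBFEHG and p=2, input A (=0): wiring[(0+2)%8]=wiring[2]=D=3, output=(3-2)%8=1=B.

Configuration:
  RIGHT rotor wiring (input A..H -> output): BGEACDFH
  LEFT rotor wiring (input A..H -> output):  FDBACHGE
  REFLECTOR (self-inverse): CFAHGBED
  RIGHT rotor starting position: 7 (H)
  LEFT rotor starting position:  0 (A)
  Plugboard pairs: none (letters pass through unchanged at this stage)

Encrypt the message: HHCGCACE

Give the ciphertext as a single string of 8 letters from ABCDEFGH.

Answer: CDDAGCHA

Derivation:
Char 1 ('H'): step: R->0, L->1 (L advanced); H->plug->H->R->H->L->E->refl->G->L'->E->R'->C->plug->C
Char 2 ('H'): step: R->1, L=1; H->plug->H->R->A->L->C->refl->A->L'->B->R'->D->plug->D
Char 3 ('C'): step: R->2, L=1; C->plug->C->R->A->L->C->refl->A->L'->B->R'->D->plug->D
Char 4 ('G'): step: R->3, L=1; G->plug->G->R->D->L->B->refl->F->L'->F->R'->A->plug->A
Char 5 ('C'): step: R->4, L=1; C->plug->C->R->B->L->A->refl->C->L'->A->R'->G->plug->G
Char 6 ('A'): step: R->5, L=1; A->plug->A->R->G->L->D->refl->H->L'->C->R'->C->plug->C
Char 7 ('C'): step: R->6, L=1; C->plug->C->R->D->L->B->refl->F->L'->F->R'->H->plug->H
Char 8 ('E'): step: R->7, L=1; E->plug->E->R->B->L->A->refl->C->L'->A->R'->A->plug->A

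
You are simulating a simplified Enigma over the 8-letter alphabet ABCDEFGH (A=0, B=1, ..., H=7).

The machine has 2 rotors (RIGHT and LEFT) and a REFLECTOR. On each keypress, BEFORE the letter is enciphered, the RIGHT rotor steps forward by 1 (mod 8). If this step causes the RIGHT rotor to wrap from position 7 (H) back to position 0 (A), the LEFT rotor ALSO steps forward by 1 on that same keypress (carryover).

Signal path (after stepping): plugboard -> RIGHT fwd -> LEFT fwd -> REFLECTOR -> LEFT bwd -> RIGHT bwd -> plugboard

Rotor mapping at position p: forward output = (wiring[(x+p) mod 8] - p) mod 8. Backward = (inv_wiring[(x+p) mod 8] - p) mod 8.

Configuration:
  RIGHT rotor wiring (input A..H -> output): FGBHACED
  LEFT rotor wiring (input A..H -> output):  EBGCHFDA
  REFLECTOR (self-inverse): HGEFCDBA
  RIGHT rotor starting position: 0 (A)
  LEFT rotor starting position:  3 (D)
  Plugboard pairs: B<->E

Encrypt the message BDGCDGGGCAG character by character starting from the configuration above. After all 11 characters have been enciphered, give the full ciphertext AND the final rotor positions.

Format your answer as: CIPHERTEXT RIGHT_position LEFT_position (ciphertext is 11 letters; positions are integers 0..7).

Char 1 ('B'): step: R->1, L=3; B->plug->E->R->B->L->E->refl->C->L'->C->R'->G->plug->G
Char 2 ('D'): step: R->2, L=3; D->plug->D->R->A->L->H->refl->A->L'->D->R'->G->plug->G
Char 3 ('G'): step: R->3, L=3; G->plug->G->R->D->L->A->refl->H->L'->A->R'->E->plug->B
Char 4 ('C'): step: R->4, L=3; C->plug->C->R->A->L->H->refl->A->L'->D->R'->H->plug->H
Char 5 ('D'): step: R->5, L=3; D->plug->D->R->A->L->H->refl->A->L'->D->R'->H->plug->H
Char 6 ('G'): step: R->6, L=3; G->plug->G->R->C->L->C->refl->E->L'->B->R'->F->plug->F
Char 7 ('G'): step: R->7, L=3; G->plug->G->R->D->L->A->refl->H->L'->A->R'->E->plug->B
Char 8 ('G'): step: R->0, L->4 (L advanced); G->plug->G->R->E->L->A->refl->H->L'->C->R'->F->plug->F
Char 9 ('C'): step: R->1, L=4; C->plug->C->R->G->L->C->refl->E->L'->D->R'->F->plug->F
Char 10 ('A'): step: R->2, L=4; A->plug->A->R->H->L->G->refl->B->L'->B->R'->F->plug->F
Char 11 ('G'): step: R->3, L=4; G->plug->G->R->D->L->E->refl->C->L'->G->R'->H->plug->H
Final: ciphertext=GGBHHFBFFFH, RIGHT=3, LEFT=4

Answer: GGBHHFBFFFH 3 4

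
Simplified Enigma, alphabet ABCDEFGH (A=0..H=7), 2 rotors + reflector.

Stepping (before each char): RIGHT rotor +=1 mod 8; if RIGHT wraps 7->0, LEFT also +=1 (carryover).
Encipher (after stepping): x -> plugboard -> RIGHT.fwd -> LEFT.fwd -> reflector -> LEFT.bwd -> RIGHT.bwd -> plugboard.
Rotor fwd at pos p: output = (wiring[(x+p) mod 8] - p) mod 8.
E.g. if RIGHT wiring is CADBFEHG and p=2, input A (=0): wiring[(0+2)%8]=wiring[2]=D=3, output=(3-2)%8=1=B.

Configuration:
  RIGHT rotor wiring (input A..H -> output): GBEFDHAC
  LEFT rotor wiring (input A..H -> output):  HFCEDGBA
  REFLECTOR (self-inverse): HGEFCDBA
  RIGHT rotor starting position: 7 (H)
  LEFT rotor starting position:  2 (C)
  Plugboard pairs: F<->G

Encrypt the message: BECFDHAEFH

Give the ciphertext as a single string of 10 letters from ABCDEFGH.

Answer: GHHDGCBDGE

Derivation:
Char 1 ('B'): step: R->0, L->3 (L advanced); B->plug->B->R->B->L->A->refl->H->L'->H->R'->F->plug->G
Char 2 ('E'): step: R->1, L=3; E->plug->E->R->G->L->C->refl->E->L'->F->R'->H->plug->H
Char 3 ('C'): step: R->2, L=3; C->plug->C->R->B->L->A->refl->H->L'->H->R'->H->plug->H
Char 4 ('F'): step: R->3, L=3; F->plug->G->R->G->L->C->refl->E->L'->F->R'->D->plug->D
Char 5 ('D'): step: R->4, L=3; D->plug->D->R->G->L->C->refl->E->L'->F->R'->F->plug->G
Char 6 ('H'): step: R->5, L=3; H->plug->H->R->G->L->C->refl->E->L'->F->R'->C->plug->C
Char 7 ('A'): step: R->6, L=3; A->plug->A->R->C->L->D->refl->F->L'->E->R'->B->plug->B
Char 8 ('E'): step: R->7, L=3; E->plug->E->R->G->L->C->refl->E->L'->F->R'->D->plug->D
Char 9 ('F'): step: R->0, L->4 (L advanced); F->plug->G->R->A->L->H->refl->A->L'->H->R'->F->plug->G
Char 10 ('H'): step: R->1, L=4; H->plug->H->R->F->L->B->refl->G->L'->G->R'->E->plug->E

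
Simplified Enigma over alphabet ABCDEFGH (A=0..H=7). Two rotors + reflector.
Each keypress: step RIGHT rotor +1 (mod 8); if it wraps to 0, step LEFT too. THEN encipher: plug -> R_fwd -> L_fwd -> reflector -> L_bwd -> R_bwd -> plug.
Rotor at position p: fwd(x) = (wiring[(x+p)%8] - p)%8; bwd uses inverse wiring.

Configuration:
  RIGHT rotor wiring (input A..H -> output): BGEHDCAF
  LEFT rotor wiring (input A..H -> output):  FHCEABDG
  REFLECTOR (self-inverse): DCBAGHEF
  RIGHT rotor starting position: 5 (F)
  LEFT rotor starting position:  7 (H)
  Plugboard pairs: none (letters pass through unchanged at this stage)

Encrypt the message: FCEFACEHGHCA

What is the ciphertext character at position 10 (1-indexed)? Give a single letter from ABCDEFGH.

Char 1 ('F'): step: R->6, L=7; F->plug->F->R->B->L->G->refl->E->L'->H->R'->B->plug->B
Char 2 ('C'): step: R->7, L=7; C->plug->C->R->H->L->E->refl->G->L'->B->R'->H->plug->H
Char 3 ('E'): step: R->0, L->0 (L advanced); E->plug->E->R->D->L->E->refl->G->L'->H->R'->D->plug->D
Char 4 ('F'): step: R->1, L=0; F->plug->F->R->H->L->G->refl->E->L'->D->R'->B->plug->B
Char 5 ('A'): step: R->2, L=0; A->plug->A->R->C->L->C->refl->B->L'->F->R'->B->plug->B
Char 6 ('C'): step: R->3, L=0; C->plug->C->R->H->L->G->refl->E->L'->D->R'->G->plug->G
Char 7 ('E'): step: R->4, L=0; E->plug->E->R->F->L->B->refl->C->L'->C->R'->F->plug->F
Char 8 ('H'): step: R->5, L=0; H->plug->H->R->G->L->D->refl->A->L'->E->R'->D->plug->D
Char 9 ('G'): step: R->6, L=0; G->plug->G->R->F->L->B->refl->C->L'->C->R'->A->plug->A
Char 10 ('H'): step: R->7, L=0; H->plug->H->R->B->L->H->refl->F->L'->A->R'->E->plug->E

E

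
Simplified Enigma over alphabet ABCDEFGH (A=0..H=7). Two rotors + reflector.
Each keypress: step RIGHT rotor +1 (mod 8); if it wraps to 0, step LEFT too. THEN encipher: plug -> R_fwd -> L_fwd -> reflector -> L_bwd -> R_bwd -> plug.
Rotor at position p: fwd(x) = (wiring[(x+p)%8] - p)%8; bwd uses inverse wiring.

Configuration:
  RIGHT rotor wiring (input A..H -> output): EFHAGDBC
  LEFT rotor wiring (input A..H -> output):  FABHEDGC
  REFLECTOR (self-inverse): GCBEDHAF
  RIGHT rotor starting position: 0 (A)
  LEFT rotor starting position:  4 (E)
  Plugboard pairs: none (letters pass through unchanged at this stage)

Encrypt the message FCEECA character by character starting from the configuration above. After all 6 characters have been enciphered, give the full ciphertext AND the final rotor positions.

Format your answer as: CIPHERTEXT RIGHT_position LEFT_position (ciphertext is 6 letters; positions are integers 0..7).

Answer: HGAGDG 6 4

Derivation:
Char 1 ('F'): step: R->1, L=4; F->plug->F->R->A->L->A->refl->G->L'->D->R'->H->plug->H
Char 2 ('C'): step: R->2, L=4; C->plug->C->R->E->L->B->refl->C->L'->C->R'->G->plug->G
Char 3 ('E'): step: R->3, L=4; E->plug->E->R->H->L->D->refl->E->L'->F->R'->A->plug->A
Char 4 ('E'): step: R->4, L=4; E->plug->E->R->A->L->A->refl->G->L'->D->R'->G->plug->G
Char 5 ('C'): step: R->5, L=4; C->plug->C->R->F->L->E->refl->D->L'->H->R'->D->plug->D
Char 6 ('A'): step: R->6, L=4; A->plug->A->R->D->L->G->refl->A->L'->A->R'->G->plug->G
Final: ciphertext=HGAGDG, RIGHT=6, LEFT=4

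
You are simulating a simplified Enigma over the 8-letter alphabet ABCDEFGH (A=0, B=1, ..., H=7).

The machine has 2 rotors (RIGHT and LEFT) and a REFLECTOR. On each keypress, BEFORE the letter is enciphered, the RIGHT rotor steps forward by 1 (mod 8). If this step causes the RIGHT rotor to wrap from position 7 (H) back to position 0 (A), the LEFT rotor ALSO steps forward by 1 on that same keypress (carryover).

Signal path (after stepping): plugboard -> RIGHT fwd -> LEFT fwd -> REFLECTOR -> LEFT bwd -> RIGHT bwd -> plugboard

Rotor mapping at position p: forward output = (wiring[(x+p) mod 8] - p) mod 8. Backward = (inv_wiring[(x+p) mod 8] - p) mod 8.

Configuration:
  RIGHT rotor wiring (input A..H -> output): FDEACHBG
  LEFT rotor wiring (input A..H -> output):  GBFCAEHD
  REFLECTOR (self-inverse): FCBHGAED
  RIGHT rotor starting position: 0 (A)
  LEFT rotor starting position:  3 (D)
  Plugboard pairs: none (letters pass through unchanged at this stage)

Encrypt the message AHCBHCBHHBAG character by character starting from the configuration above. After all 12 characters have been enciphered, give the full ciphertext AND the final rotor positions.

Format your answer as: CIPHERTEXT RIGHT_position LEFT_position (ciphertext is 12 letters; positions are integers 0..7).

Answer: CFHADFFCEFHF 4 4

Derivation:
Char 1 ('A'): step: R->1, L=3; A->plug->A->R->C->L->B->refl->C->L'->H->R'->C->plug->C
Char 2 ('H'): step: R->2, L=3; H->plug->H->R->B->L->F->refl->A->L'->E->R'->F->plug->F
Char 3 ('C'): step: R->3, L=3; C->plug->C->R->E->L->A->refl->F->L'->B->R'->H->plug->H
Char 4 ('B'): step: R->4, L=3; B->plug->B->R->D->L->E->refl->G->L'->G->R'->A->plug->A
Char 5 ('H'): step: R->5, L=3; H->plug->H->R->F->L->D->refl->H->L'->A->R'->D->plug->D
Char 6 ('C'): step: R->6, L=3; C->plug->C->R->H->L->C->refl->B->L'->C->R'->F->plug->F
Char 7 ('B'): step: R->7, L=3; B->plug->B->R->G->L->G->refl->E->L'->D->R'->F->plug->F
Char 8 ('H'): step: R->0, L->4 (L advanced); H->plug->H->R->G->L->B->refl->C->L'->E->R'->C->plug->C
Char 9 ('H'): step: R->1, L=4; H->plug->H->R->E->L->C->refl->B->L'->G->R'->E->plug->E
Char 10 ('B'): step: R->2, L=4; B->plug->B->R->G->L->B->refl->C->L'->E->R'->F->plug->F
Char 11 ('A'): step: R->3, L=4; A->plug->A->R->F->L->F->refl->A->L'->B->R'->H->plug->H
Char 12 ('G'): step: R->4, L=4; G->plug->G->R->A->L->E->refl->G->L'->H->R'->F->plug->F
Final: ciphertext=CFHADFFCEFHF, RIGHT=4, LEFT=4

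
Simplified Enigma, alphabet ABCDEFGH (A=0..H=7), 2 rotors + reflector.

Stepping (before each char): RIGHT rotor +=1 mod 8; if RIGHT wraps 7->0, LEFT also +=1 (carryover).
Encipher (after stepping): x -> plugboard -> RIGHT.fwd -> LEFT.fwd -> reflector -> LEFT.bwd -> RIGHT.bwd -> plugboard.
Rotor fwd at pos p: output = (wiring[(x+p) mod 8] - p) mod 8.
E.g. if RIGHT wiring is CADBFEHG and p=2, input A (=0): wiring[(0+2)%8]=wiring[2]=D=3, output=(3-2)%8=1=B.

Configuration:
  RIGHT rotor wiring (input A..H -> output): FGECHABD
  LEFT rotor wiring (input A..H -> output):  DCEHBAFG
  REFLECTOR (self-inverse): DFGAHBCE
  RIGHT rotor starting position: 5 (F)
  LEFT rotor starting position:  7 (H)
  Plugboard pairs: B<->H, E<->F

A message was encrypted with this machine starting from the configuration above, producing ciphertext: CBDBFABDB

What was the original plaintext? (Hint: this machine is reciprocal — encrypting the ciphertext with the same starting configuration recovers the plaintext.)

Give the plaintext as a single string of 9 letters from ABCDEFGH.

Char 1 ('C'): step: R->6, L=7; C->plug->C->R->H->L->G->refl->C->L'->F->R'->B->plug->H
Char 2 ('B'): step: R->7, L=7; B->plug->H->R->C->L->D->refl->A->L'->E->R'->A->plug->A
Char 3 ('D'): step: R->0, L->0 (L advanced); D->plug->D->R->C->L->E->refl->H->L'->D->R'->H->plug->B
Char 4 ('B'): step: R->1, L=0; B->plug->H->R->E->L->B->refl->F->L'->G->R'->D->plug->D
Char 5 ('F'): step: R->2, L=0; F->plug->E->R->H->L->G->refl->C->L'->B->R'->F->plug->E
Char 6 ('A'): step: R->3, L=0; A->plug->A->R->H->L->G->refl->C->L'->B->R'->H->plug->B
Char 7 ('B'): step: R->4, L=0; B->plug->H->R->G->L->F->refl->B->L'->E->R'->B->plug->H
Char 8 ('D'): step: R->5, L=0; D->plug->D->R->A->L->D->refl->A->L'->F->R'->G->plug->G
Char 9 ('B'): step: R->6, L=0; B->plug->H->R->C->L->E->refl->H->L'->D->R'->A->plug->A

Answer: HABDEBHGA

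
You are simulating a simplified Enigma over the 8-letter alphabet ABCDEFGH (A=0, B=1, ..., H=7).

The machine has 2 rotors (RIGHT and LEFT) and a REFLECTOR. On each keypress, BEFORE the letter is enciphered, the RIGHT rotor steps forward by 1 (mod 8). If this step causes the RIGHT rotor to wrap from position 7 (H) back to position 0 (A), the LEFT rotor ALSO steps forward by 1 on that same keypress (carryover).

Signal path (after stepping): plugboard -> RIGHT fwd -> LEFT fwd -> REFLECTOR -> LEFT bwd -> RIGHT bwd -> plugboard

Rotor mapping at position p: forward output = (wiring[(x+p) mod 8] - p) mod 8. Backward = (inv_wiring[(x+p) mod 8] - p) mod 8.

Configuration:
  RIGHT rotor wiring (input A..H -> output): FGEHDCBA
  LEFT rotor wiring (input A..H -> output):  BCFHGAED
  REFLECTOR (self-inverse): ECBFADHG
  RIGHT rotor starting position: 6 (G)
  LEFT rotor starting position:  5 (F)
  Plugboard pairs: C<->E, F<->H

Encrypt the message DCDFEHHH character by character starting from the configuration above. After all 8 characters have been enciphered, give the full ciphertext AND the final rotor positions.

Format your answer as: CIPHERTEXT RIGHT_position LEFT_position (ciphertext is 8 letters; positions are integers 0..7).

Answer: GBCDCCAB 6 6

Derivation:
Char 1 ('D'): step: R->7, L=5; D->plug->D->R->F->L->A->refl->E->L'->D->R'->G->plug->G
Char 2 ('C'): step: R->0, L->6 (L advanced); C->plug->E->R->D->L->E->refl->A->L'->G->R'->B->plug->B
Char 3 ('D'): step: R->1, L=6; D->plug->D->R->C->L->D->refl->F->L'->B->R'->E->plug->C
Char 4 ('F'): step: R->2, L=6; F->plug->H->R->E->L->H->refl->G->L'->A->R'->D->plug->D
Char 5 ('E'): step: R->3, L=6; E->plug->C->R->H->L->C->refl->B->L'->F->R'->E->plug->C
Char 6 ('H'): step: R->4, L=6; H->plug->F->R->C->L->D->refl->F->L'->B->R'->E->plug->C
Char 7 ('H'): step: R->5, L=6; H->plug->F->R->H->L->C->refl->B->L'->F->R'->A->plug->A
Char 8 ('H'): step: R->6, L=6; H->plug->F->R->B->L->F->refl->D->L'->C->R'->B->plug->B
Final: ciphertext=GBCDCCAB, RIGHT=6, LEFT=6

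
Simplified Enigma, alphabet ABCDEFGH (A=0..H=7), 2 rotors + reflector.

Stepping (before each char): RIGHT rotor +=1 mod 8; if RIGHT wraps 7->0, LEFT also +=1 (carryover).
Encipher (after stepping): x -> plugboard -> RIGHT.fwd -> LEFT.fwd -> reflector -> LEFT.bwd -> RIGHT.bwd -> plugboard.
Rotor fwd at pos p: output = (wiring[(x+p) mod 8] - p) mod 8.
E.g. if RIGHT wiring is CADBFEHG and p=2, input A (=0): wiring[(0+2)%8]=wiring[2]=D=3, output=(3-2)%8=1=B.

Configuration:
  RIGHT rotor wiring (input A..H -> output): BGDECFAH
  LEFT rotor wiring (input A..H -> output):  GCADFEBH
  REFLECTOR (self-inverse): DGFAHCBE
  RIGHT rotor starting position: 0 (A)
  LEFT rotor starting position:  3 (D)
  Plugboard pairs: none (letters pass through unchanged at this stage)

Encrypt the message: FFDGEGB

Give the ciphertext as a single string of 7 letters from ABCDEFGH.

Answer: DCHBGFF

Derivation:
Char 1 ('F'): step: R->1, L=3; F->plug->F->R->H->L->F->refl->C->L'->B->R'->D->plug->D
Char 2 ('F'): step: R->2, L=3; F->plug->F->R->F->L->D->refl->A->L'->A->R'->C->plug->C
Char 3 ('D'): step: R->3, L=3; D->plug->D->R->F->L->D->refl->A->L'->A->R'->H->plug->H
Char 4 ('G'): step: R->4, L=3; G->plug->G->R->H->L->F->refl->C->L'->B->R'->B->plug->B
Char 5 ('E'): step: R->5, L=3; E->plug->E->R->B->L->C->refl->F->L'->H->R'->G->plug->G
Char 6 ('G'): step: R->6, L=3; G->plug->G->R->E->L->E->refl->H->L'->G->R'->F->plug->F
Char 7 ('B'): step: R->7, L=3; B->plug->B->R->C->L->B->refl->G->L'->D->R'->F->plug->F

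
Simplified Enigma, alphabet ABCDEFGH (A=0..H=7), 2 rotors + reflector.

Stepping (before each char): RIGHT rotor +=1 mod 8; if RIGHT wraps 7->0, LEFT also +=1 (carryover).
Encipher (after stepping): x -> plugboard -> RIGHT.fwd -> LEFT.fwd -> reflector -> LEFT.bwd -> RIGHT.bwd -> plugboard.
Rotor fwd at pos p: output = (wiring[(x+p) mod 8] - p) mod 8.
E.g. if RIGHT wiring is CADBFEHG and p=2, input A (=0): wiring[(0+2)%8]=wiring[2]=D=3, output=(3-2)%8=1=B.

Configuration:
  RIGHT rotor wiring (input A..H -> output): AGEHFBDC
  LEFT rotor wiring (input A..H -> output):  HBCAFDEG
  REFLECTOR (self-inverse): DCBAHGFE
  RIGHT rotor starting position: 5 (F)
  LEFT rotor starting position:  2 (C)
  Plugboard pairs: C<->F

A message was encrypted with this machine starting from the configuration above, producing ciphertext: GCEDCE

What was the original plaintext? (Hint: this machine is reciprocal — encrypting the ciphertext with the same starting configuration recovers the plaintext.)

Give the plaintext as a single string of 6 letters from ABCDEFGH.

Char 1 ('G'): step: R->6, L=2; G->plug->G->R->H->L->H->refl->E->L'->F->R'->A->plug->A
Char 2 ('C'): step: R->7, L=2; C->plug->F->R->G->L->F->refl->G->L'->B->R'->B->plug->B
Char 3 ('E'): step: R->0, L->3 (L advanced); E->plug->E->R->F->L->E->refl->H->L'->H->R'->D->plug->D
Char 4 ('D'): step: R->1, L=3; D->plug->D->R->E->L->D->refl->A->L'->C->R'->F->plug->C
Char 5 ('C'): step: R->2, L=3; C->plug->F->R->A->L->F->refl->G->L'->G->R'->G->plug->G
Char 6 ('E'): step: R->3, L=3; E->plug->E->R->H->L->H->refl->E->L'->F->R'->F->plug->C

Answer: ABDCGC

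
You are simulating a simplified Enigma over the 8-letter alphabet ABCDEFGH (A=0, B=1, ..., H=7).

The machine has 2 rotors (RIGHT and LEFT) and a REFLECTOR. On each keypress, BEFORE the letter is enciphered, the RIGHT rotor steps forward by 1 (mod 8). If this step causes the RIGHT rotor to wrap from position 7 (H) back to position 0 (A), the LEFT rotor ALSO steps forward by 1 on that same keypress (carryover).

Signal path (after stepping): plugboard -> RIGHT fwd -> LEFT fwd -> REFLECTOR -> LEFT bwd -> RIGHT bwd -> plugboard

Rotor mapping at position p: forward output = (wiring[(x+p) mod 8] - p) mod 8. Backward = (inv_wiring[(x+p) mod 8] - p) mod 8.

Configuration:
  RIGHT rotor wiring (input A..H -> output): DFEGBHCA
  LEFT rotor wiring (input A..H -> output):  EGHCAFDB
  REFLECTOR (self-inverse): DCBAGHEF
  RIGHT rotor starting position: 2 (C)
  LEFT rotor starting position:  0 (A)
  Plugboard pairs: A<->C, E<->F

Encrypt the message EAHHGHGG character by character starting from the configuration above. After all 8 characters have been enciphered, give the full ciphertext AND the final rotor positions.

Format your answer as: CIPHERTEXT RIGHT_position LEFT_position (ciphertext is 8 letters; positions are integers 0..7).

Answer: HDDECCFB 2 1

Derivation:
Char 1 ('E'): step: R->3, L=0; E->plug->F->R->A->L->E->refl->G->L'->B->R'->H->plug->H
Char 2 ('A'): step: R->4, L=0; A->plug->C->R->G->L->D->refl->A->L'->E->R'->D->plug->D
Char 3 ('H'): step: R->5, L=0; H->plug->H->R->E->L->A->refl->D->L'->G->R'->D->plug->D
Char 4 ('H'): step: R->6, L=0; H->plug->H->R->B->L->G->refl->E->L'->A->R'->F->plug->E
Char 5 ('G'): step: R->7, L=0; G->plug->G->R->A->L->E->refl->G->L'->B->R'->A->plug->C
Char 6 ('H'): step: R->0, L->1 (L advanced); H->plug->H->R->A->L->F->refl->H->L'->D->R'->A->plug->C
Char 7 ('G'): step: R->1, L=1; G->plug->G->R->H->L->D->refl->A->L'->G->R'->E->plug->F
Char 8 ('G'): step: R->2, L=1; G->plug->G->R->B->L->G->refl->E->L'->E->R'->B->plug->B
Final: ciphertext=HDDECCFB, RIGHT=2, LEFT=1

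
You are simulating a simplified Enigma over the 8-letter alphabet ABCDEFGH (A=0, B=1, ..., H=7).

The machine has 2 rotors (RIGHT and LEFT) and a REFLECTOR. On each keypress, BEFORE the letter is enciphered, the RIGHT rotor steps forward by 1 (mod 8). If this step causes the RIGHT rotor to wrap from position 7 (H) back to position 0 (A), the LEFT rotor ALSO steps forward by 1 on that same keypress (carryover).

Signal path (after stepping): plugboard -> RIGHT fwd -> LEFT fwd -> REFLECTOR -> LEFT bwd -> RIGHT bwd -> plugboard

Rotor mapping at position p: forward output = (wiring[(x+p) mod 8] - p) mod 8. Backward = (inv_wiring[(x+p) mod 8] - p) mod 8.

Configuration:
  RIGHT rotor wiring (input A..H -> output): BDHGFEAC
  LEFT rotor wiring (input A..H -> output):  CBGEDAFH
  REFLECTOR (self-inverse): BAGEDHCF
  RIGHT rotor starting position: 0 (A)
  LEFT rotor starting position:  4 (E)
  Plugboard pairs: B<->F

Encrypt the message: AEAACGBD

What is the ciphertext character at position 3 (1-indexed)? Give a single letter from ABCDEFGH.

Char 1 ('A'): step: R->1, L=4; A->plug->A->R->C->L->B->refl->A->L'->H->R'->F->plug->B
Char 2 ('E'): step: R->2, L=4; E->plug->E->R->G->L->C->refl->G->L'->E->R'->B->plug->F
Char 3 ('A'): step: R->3, L=4; A->plug->A->R->D->L->D->refl->E->L'->B->R'->C->plug->C

C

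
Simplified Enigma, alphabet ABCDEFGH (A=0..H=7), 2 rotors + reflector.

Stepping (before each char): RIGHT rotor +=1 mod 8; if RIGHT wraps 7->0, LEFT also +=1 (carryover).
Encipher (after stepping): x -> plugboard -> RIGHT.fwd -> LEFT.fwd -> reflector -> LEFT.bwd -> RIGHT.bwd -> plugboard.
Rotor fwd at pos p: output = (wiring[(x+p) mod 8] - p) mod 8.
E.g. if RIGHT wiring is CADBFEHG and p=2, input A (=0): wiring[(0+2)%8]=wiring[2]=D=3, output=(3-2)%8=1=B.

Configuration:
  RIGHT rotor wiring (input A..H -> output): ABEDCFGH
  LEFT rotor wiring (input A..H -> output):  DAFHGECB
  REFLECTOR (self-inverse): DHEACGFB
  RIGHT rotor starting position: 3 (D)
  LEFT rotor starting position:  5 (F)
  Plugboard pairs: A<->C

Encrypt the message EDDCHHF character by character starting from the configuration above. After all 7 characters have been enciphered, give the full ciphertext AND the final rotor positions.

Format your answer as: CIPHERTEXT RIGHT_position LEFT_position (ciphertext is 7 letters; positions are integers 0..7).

Char 1 ('E'): step: R->4, L=5; E->plug->E->R->E->L->D->refl->A->L'->F->R'->F->plug->F
Char 2 ('D'): step: R->5, L=5; D->plug->D->R->D->L->G->refl->F->L'->B->R'->B->plug->B
Char 3 ('D'): step: R->6, L=5; D->plug->D->R->D->L->G->refl->F->L'->B->R'->B->plug->B
Char 4 ('C'): step: R->7, L=5; C->plug->A->R->A->L->H->refl->B->L'->H->R'->H->plug->H
Char 5 ('H'): step: R->0, L->6 (L advanced); H->plug->H->R->H->L->G->refl->F->L'->C->R'->E->plug->E
Char 6 ('H'): step: R->1, L=6; H->plug->H->R->H->L->G->refl->F->L'->C->R'->C->plug->A
Char 7 ('F'): step: R->2, L=6; F->plug->F->R->F->L->B->refl->H->L'->E->R'->E->plug->E
Final: ciphertext=FBBHEAE, RIGHT=2, LEFT=6

Answer: FBBHEAE 2 6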